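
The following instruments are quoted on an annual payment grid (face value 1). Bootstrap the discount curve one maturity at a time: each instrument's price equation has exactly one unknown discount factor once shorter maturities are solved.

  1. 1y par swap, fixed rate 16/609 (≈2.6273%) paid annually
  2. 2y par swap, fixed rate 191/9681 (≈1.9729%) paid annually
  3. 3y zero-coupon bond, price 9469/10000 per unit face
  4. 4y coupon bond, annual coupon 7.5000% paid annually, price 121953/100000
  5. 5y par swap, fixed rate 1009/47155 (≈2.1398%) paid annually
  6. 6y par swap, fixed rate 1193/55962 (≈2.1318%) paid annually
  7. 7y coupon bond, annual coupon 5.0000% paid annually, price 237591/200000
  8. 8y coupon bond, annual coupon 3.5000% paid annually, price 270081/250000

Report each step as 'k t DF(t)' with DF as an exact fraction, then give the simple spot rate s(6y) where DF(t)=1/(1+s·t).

step 1 [1y] swap r/1=16/609: DF=(1 − 16/609·(0))/(1+16/609) = 609/625 ≈ 0.974400
step 2 [2y] swap r/1=191/9681: DF=(1 − 191/9681·(0.974400))/(1+191/9681) = 4809/5000 ≈ 0.961800
step 3 [3y] zero: DF = P = 9469/10000 ≈ 0.946900
step 4 [4y] bond c/1=3/40: DF=(121953/100000 − 3/40·(0.974400+0.961800+0.946900))/(1+3/40) = 9333/10000 ≈ 0.933300
step 5 [5y] swap r/1=1009/47155: DF=(1 − 1009/47155·(0.974400+0.961800+0.946900+0.933300))/(1+1009/47155) = 8991/10000 ≈ 0.899100
step 6 [6y] swap r/1=1193/55962: DF=(1 − 1193/55962·(0.974400+0.961800+0.946900+0.933300+0.899100))/(1+1193/55962) = 8807/10000 ≈ 0.880700
step 7 [7y] bond c/1=1/20: DF=(237591/200000 − 1/20·(0.974400+0.961800+0.946900+0.933300+0.899100+0.880700))/(1+1/20) = 8649/10000 ≈ 0.864900
step 8 [8y] bond c/1=7/200: DF=(270081/250000 − 7/200·(0.974400+0.961800+0.946900+0.933300+0.899100+0.880700+0.864900))/(1+7/200) = 8253/10000 ≈ 0.825300

1 1 609/625
2 2 4809/5000
3 3 9469/10000
4 4 9333/10000
5 5 8991/10000
6 6 8807/10000
7 7 8649/10000
8 8 8253/10000
s(6y) = (1/(8807/10000) − 1)/(6) = 1193/52842 ≈ 2.2577%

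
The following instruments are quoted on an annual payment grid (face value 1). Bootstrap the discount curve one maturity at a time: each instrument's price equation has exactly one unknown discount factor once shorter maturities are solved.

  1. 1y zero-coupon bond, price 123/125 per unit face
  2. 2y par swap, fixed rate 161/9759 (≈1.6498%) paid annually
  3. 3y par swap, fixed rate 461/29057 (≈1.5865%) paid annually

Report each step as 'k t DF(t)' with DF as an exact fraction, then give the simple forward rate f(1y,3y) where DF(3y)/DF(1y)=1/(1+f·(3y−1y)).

step 1 [1y] zero: DF = P = 123/125 ≈ 0.984000
step 2 [2y] swap r/1=161/9759: DF=(1 − 161/9759·(0.984000))/(1+161/9759) = 4839/5000 ≈ 0.967800
step 3 [3y] swap r/1=461/29057: DF=(1 − 461/29057·(0.984000+0.967800))/(1+461/29057) = 9539/10000 ≈ 0.953900

1 1 123/125
2 2 4839/5000
3 3 9539/10000
f(1y,3y) = ((123/125)/(9539/10000) − 1)/(2) = 301/19078 ≈ 1.5777%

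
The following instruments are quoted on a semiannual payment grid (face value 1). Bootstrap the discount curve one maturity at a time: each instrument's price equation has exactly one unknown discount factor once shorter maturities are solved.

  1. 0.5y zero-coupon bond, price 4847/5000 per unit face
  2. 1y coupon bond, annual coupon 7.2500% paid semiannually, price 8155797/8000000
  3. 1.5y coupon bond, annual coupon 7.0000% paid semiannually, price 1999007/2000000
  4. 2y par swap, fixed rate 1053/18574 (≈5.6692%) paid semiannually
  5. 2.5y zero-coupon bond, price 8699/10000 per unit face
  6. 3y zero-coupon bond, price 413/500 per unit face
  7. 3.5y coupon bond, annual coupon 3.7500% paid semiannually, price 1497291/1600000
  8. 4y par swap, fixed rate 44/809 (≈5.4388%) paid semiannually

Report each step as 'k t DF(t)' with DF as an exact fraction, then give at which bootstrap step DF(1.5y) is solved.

step 1 [0.5y] zero: DF = P = 4847/5000 ≈ 0.969400
step 2 [1y] bond c/2=29/800: DF=(8155797/8000000 − 29/800·(0.969400))/(1+29/800) = 9499/10000 ≈ 0.949900
step 3 [1.5y] bond c/2=7/200: DF=(1999007/2000000 − 7/200·(0.969400+0.949900))/(1+7/200) = 563/625 ≈ 0.900800
step 4 [2y] swap r/2=1053/37148: DF=(1 − 1053/37148·(0.969400+0.949900+0.900800))/(1+1053/37148) = 8947/10000 ≈ 0.894700
step 5 [2.5y] zero: DF = P = 8699/10000 ≈ 0.869900
step 6 [3y] zero: DF = P = 413/500 ≈ 0.826000
step 7 [3.5y] bond c/2=3/160: DF=(1497291/1600000 − 3/160·(0.969400+0.949900+0.900800+0.894700+0.869900+0.826000))/(1+3/160) = 819/1000 ≈ 0.819000
step 8 [4y] swap r/2=22/809: DF=(1 − 22/809·(0.969400+0.949900+0.900800+0.894700+0.869900+0.826000+0.819000))/(1+22/809) = 4043/5000 ≈ 0.808600

1 1/2 4847/5000
2 1 9499/10000
3 3/2 563/625
4 2 8947/10000
5 5/2 8699/10000
6 3 413/500
7 7/2 819/1000
8 4 4043/5000
DF(1.5y) is solved at step 3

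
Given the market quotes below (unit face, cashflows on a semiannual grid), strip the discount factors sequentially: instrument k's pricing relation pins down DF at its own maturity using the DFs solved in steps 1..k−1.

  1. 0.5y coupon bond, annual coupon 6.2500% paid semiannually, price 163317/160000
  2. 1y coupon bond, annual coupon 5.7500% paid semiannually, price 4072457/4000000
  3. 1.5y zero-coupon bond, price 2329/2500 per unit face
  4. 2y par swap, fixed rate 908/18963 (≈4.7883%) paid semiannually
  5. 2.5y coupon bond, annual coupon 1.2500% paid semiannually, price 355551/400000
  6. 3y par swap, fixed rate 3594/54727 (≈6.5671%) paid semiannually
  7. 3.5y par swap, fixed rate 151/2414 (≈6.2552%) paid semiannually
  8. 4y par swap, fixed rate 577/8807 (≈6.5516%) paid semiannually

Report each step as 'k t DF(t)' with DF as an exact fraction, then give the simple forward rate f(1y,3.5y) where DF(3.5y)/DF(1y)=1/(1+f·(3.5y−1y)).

step 1 [0.5y] bond c/2=1/32: DF=(163317/160000 − 1/32·(0))/(1+1/32) = 4949/5000 ≈ 0.989800
step 2 [1y] bond c/2=23/800: DF=(4072457/4000000 − 23/800·(0.989800))/(1+23/800) = 481/500 ≈ 0.962000
step 3 [1.5y] zero: DF = P = 2329/2500 ≈ 0.931600
step 4 [2y] swap r/2=454/18963: DF=(1 − 454/18963·(0.989800+0.962000+0.931600))/(1+454/18963) = 2273/2500 ≈ 0.909200
step 5 [2.5y] bond c/2=1/160: DF=(355551/400000 − 1/160·(0.989800+0.962000+0.931600+0.909200))/(1+1/160) = 4299/5000 ≈ 0.859800
step 6 [3y] swap r/2=1797/54727: DF=(1 − 1797/54727·(0.989800+0.962000+0.931600+0.909200+0.859800))/(1+1797/54727) = 8203/10000 ≈ 0.820300
step 7 [3.5y] swap r/2=151/4828: DF=(1 − 151/4828·(0.989800+0.962000+0.931600+0.909200+0.859800+0.820300))/(1+151/4828) = 8037/10000 ≈ 0.803700
step 8 [4y] swap r/2=577/17614: DF=(1 − 577/17614·(0.989800+0.962000+0.931600+0.909200+0.859800+0.820300+0.803700))/(1+577/17614) = 1923/2500 ≈ 0.769200

1 1/2 4949/5000
2 1 481/500
3 3/2 2329/2500
4 2 2273/2500
5 5/2 4299/5000
6 3 8203/10000
7 7/2 8037/10000
8 4 1923/2500
f(1y,3.5y) = ((481/500)/(8037/10000) − 1)/(5/2) = 3166/40185 ≈ 7.8786%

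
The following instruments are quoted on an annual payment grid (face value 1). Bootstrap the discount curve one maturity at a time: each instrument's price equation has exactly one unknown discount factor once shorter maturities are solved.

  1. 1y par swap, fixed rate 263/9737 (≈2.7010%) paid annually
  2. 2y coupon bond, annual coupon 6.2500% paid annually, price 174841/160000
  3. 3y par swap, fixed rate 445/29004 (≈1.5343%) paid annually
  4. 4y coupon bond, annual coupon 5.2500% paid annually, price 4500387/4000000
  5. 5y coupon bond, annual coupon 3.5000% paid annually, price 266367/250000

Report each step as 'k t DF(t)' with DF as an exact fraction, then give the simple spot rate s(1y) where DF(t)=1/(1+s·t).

1 1 9737/10000
2 2 607/625
3 3 1911/2000
4 4 9243/10000
5 5 9001/10000
s(1y) = (1/(9737/10000) − 1)/(1) = 263/9737 ≈ 2.7010%

step 1 [1y] swap r/1=263/9737: DF=(1 − 263/9737·(0))/(1+263/9737) = 9737/10000 ≈ 0.973700
step 2 [2y] bond c/1=1/16: DF=(174841/160000 − 1/16·(0.973700))/(1+1/16) = 607/625 ≈ 0.971200
step 3 [3y] swap r/1=445/29004: DF=(1 − 445/29004·(0.973700+0.971200))/(1+445/29004) = 1911/2000 ≈ 0.955500
step 4 [4y] bond c/1=21/400: DF=(4500387/4000000 − 21/400·(0.973700+0.971200+0.955500))/(1+21/400) = 9243/10000 ≈ 0.924300
step 5 [5y] bond c/1=7/200: DF=(266367/250000 − 7/200·(0.973700+0.971200+0.955500+0.924300))/(1+7/200) = 9001/10000 ≈ 0.900100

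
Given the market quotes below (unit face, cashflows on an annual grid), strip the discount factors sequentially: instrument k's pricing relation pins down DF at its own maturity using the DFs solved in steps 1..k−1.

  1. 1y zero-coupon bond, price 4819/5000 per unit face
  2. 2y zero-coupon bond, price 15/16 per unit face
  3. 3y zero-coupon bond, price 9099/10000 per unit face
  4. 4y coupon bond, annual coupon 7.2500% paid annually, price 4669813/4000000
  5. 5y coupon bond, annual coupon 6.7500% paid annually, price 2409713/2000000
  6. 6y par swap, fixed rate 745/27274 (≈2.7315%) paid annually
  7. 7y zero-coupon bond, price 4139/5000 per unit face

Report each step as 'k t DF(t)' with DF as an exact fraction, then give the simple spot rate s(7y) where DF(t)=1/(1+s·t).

step 1 [1y] zero: DF = P = 4819/5000 ≈ 0.963800
step 2 [2y] zero: DF = P = 15/16 ≈ 0.937500
step 3 [3y] zero: DF = P = 9099/10000 ≈ 0.909900
step 4 [4y] bond c/1=29/400: DF=(4669813/4000000 − 29/400·(0.963800+0.937500+0.909900))/(1+29/400) = 1797/2000 ≈ 0.898500
step 5 [5y] bond c/1=27/400: DF=(2409713/2000000 − 27/400·(0.963800+0.937500+0.909900+0.898500))/(1+27/400) = 8941/10000 ≈ 0.894100
step 6 [6y] swap r/1=745/27274: DF=(1 − 745/27274·(0.963800+0.937500+0.909900+0.898500+0.894100))/(1+745/27274) = 851/1000 ≈ 0.851000
step 7 [7y] zero: DF = P = 4139/5000 ≈ 0.827800

1 1 4819/5000
2 2 15/16
3 3 9099/10000
4 4 1797/2000
5 5 8941/10000
6 6 851/1000
7 7 4139/5000
s(7y) = (1/(4139/5000) − 1)/(7) = 123/4139 ≈ 2.9717%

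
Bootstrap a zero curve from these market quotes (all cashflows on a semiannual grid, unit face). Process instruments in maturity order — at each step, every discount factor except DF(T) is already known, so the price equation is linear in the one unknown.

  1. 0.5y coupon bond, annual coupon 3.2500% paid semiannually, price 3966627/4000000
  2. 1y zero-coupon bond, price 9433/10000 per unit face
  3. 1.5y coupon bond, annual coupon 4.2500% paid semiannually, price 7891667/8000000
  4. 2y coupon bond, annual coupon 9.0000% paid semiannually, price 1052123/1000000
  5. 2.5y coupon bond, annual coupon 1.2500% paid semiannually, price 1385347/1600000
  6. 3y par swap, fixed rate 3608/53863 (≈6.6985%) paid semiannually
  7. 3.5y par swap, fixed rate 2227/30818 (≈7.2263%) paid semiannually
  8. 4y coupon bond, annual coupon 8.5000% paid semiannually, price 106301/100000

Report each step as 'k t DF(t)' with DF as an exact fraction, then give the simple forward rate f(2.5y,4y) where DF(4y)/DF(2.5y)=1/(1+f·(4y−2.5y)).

step 1 [0.5y] bond c/2=13/800: DF=(3966627/4000000 − 13/800·(0))/(1+13/800) = 4879/5000 ≈ 0.975800
step 2 [1y] zero: DF = P = 9433/10000 ≈ 0.943300
step 3 [1.5y] bond c/2=17/800: DF=(7891667/8000000 − 17/800·(0.975800+0.943300))/(1+17/800) = 463/500 ≈ 0.926000
step 4 [2y] bond c/2=9/200: DF=(1052123/1000000 − 9/200·(0.975800+0.943300+0.926000))/(1+9/200) = 8843/10000 ≈ 0.884300
step 5 [2.5y] bond c/2=1/160: DF=(1385347/1600000 − 1/160·(0.975800+0.943300+0.926000+0.884300))/(1+1/160) = 8373/10000 ≈ 0.837300
step 6 [3y] swap r/2=1804/53863: DF=(1 − 1804/53863·(0.975800+0.943300+0.926000+0.884300+0.837300))/(1+1804/53863) = 2049/2500 ≈ 0.819600
step 7 [3.5y] swap r/2=2227/61636: DF=(1 − 2227/61636·(0.975800+0.943300+0.926000+0.884300+0.837300+0.819600))/(1+2227/61636) = 7773/10000 ≈ 0.777300
step 8 [4y] bond c/2=17/400: DF=(106301/100000 − 17/400·(0.975800+0.943300+0.926000+0.884300+0.837300+0.819600+0.777300))/(1+17/400) = 1921/2500 ≈ 0.768400

1 1/2 4879/5000
2 1 9433/10000
3 3/2 463/500
4 2 8843/10000
5 5/2 8373/10000
6 3 2049/2500
7 7/2 7773/10000
8 4 1921/2500
f(2.5y,4y) = ((8373/10000)/(1921/2500) − 1)/(3/2) = 689/11526 ≈ 5.9778%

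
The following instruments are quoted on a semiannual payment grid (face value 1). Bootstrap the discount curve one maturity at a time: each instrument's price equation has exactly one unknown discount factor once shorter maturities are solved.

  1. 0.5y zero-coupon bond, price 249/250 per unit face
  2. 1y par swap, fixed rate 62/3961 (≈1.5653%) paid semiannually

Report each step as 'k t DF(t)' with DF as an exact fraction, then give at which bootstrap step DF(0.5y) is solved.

1 1/2 249/250
2 1 1969/2000
DF(0.5y) is solved at step 1

step 1 [0.5y] zero: DF = P = 249/250 ≈ 0.996000
step 2 [1y] swap r/2=31/3961: DF=(1 − 31/3961·(0.996000))/(1+31/3961) = 1969/2000 ≈ 0.984500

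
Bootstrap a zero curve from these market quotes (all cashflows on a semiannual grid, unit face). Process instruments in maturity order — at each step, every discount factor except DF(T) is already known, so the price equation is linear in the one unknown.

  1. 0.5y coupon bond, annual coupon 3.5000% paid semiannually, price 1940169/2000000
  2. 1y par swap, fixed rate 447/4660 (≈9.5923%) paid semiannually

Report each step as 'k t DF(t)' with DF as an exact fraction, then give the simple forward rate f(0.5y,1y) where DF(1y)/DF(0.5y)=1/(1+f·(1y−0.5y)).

1 1/2 4767/5000
2 1 4553/5000
f(0.5y,1y) = ((4767/5000)/(4553/5000) − 1)/(1/2) = 428/4553 ≈ 9.4004%

step 1 [0.5y] bond c/2=7/400: DF=(1940169/2000000 − 7/400·(0))/(1+7/400) = 4767/5000 ≈ 0.953400
step 2 [1y] swap r/2=447/9320: DF=(1 − 447/9320·(0.953400))/(1+447/9320) = 4553/5000 ≈ 0.910600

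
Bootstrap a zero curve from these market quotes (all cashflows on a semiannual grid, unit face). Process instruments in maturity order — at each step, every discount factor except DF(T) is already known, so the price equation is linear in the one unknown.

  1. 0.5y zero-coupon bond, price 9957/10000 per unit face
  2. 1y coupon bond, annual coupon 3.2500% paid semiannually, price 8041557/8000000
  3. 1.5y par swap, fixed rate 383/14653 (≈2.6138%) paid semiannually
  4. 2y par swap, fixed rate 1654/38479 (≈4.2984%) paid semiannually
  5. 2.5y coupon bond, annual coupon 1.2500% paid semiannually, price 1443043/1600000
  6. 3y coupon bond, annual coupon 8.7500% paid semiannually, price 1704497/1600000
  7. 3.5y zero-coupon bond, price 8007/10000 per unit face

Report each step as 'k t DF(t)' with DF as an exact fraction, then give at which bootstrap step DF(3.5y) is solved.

step 1 [0.5y] zero: DF = P = 9957/10000 ≈ 0.995700
step 2 [1y] bond c/2=13/800: DF=(8041557/8000000 − 13/800·(0.995700))/(1+13/800) = 2433/2500 ≈ 0.973200
step 3 [1.5y] swap r/2=383/29306: DF=(1 − 383/29306·(0.995700+0.973200))/(1+383/29306) = 9617/10000 ≈ 0.961700
step 4 [2y] swap r/2=827/38479: DF=(1 − 827/38479·(0.995700+0.973200+0.961700))/(1+827/38479) = 9173/10000 ≈ 0.917300
step 5 [2.5y] bond c/2=1/160: DF=(1443043/1600000 − 1/160·(0.995700+0.973200+0.961700+0.917300))/(1+1/160) = 2181/2500 ≈ 0.872400
step 6 [3y] bond c/2=7/160: DF=(1704497/1600000 − 7/160·(0.995700+0.973200+0.961700+0.917300+0.872400))/(1+7/160) = 2057/2500 ≈ 0.822800
step 7 [3.5y] zero: DF = P = 8007/10000 ≈ 0.800700

1 1/2 9957/10000
2 1 2433/2500
3 3/2 9617/10000
4 2 9173/10000
5 5/2 2181/2500
6 3 2057/2500
7 7/2 8007/10000
DF(3.5y) is solved at step 7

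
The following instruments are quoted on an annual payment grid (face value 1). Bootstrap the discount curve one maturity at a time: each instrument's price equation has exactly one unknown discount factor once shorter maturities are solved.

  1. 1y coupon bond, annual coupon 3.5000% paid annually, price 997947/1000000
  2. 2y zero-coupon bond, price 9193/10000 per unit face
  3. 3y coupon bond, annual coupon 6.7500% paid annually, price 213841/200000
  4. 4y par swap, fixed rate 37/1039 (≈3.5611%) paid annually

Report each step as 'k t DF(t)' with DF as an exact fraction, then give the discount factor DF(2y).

step 1 [1y] bond c/1=7/200: DF=(997947/1000000 − 7/200·(0))/(1+7/200) = 4821/5000 ≈ 0.964200
step 2 [2y] zero: DF = P = 9193/10000 ≈ 0.919300
step 3 [3y] bond c/1=27/400: DF=(213841/200000 − 27/400·(0.964200+0.919300))/(1+27/400) = 353/400 ≈ 0.882500
step 4 [4y] swap r/1=37/1039: DF=(1 − 37/1039·(0.964200+0.919300+0.882500))/(1+37/1039) = 1741/2000 ≈ 0.870500

1 1 4821/5000
2 2 9193/10000
3 3 353/400
4 4 1741/2000
DF(2y) = 9193/10000 ≈ 0.919300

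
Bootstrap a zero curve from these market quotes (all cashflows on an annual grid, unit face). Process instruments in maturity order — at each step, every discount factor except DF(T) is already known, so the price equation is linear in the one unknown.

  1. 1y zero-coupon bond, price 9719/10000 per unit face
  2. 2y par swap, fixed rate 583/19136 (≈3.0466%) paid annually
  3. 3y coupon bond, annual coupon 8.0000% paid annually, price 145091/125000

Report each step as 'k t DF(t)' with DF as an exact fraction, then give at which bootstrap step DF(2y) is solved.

step 1 [1y] zero: DF = P = 9719/10000 ≈ 0.971900
step 2 [2y] swap r/1=583/19136: DF=(1 − 583/19136·(0.971900))/(1+583/19136) = 9417/10000 ≈ 0.941700
step 3 [3y] bond c/1=2/25: DF=(145091/125000 − 2/25·(0.971900+0.941700))/(1+2/25) = 933/1000 ≈ 0.933000

1 1 9719/10000
2 2 9417/10000
3 3 933/1000
DF(2y) is solved at step 2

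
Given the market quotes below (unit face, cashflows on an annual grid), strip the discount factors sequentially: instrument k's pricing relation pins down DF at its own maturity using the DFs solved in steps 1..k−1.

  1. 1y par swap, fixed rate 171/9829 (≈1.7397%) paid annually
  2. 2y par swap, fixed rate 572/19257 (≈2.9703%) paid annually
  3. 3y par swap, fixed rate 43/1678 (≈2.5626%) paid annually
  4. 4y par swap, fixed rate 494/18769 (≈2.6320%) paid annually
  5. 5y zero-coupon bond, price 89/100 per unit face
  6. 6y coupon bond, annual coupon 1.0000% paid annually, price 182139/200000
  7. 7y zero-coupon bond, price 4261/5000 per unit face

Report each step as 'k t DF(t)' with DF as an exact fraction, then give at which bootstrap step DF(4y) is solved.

step 1 [1y] swap r/1=171/9829: DF=(1 − 171/9829·(0))/(1+171/9829) = 9829/10000 ≈ 0.982900
step 2 [2y] swap r/1=572/19257: DF=(1 − 572/19257·(0.982900))/(1+572/19257) = 2357/2500 ≈ 0.942800
step 3 [3y] swap r/1=43/1678: DF=(1 − 43/1678·(0.982900+0.942800))/(1+43/1678) = 9269/10000 ≈ 0.926900
step 4 [4y] swap r/1=494/18769: DF=(1 − 494/18769·(0.982900+0.942800+0.926900))/(1+494/18769) = 2253/2500 ≈ 0.901200
step 5 [5y] zero: DF = P = 89/100 ≈ 0.890000
step 6 [6y] bond c/1=1/100: DF=(182139/200000 − 1/100·(0.982900+0.942800+0.926900+0.901200+0.890000))/(1+1/100) = 8557/10000 ≈ 0.855700
step 7 [7y] zero: DF = P = 4261/5000 ≈ 0.852200

1 1 9829/10000
2 2 2357/2500
3 3 9269/10000
4 4 2253/2500
5 5 89/100
6 6 8557/10000
7 7 4261/5000
DF(4y) is solved at step 4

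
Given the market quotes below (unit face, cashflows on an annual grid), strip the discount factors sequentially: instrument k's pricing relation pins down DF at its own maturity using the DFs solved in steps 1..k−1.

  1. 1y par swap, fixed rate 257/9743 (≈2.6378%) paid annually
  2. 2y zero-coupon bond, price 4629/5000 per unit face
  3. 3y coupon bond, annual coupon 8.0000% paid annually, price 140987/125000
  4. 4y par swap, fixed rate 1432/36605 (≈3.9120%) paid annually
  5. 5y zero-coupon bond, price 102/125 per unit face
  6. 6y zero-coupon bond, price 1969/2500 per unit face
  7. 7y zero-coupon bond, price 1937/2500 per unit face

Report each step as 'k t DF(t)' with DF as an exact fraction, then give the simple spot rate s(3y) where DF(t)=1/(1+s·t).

step 1 [1y] swap r/1=257/9743: DF=(1 − 257/9743·(0))/(1+257/9743) = 9743/10000 ≈ 0.974300
step 2 [2y] zero: DF = P = 4629/5000 ≈ 0.925800
step 3 [3y] bond c/1=2/25: DF=(140987/125000 − 2/25·(0.974300+0.925800))/(1+2/25) = 2259/2500 ≈ 0.903600
step 4 [4y] swap r/1=1432/36605: DF=(1 − 1432/36605·(0.974300+0.925800+0.903600))/(1+1432/36605) = 1071/1250 ≈ 0.856800
step 5 [5y] zero: DF = P = 102/125 ≈ 0.816000
step 6 [6y] zero: DF = P = 1969/2500 ≈ 0.787600
step 7 [7y] zero: DF = P = 1937/2500 ≈ 0.774800

1 1 9743/10000
2 2 4629/5000
3 3 2259/2500
4 4 1071/1250
5 5 102/125
6 6 1969/2500
7 7 1937/2500
s(3y) = (1/(2259/2500) − 1)/(3) = 241/6777 ≈ 3.5561%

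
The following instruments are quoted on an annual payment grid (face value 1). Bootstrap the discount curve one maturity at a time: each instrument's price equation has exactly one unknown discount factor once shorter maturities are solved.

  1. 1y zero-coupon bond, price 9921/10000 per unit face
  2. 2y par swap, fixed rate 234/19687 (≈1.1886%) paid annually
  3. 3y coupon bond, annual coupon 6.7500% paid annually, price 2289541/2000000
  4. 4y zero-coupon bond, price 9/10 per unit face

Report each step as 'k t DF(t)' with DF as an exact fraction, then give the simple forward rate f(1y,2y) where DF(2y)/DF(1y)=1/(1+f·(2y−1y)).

step 1 [1y] zero: DF = P = 9921/10000 ≈ 0.992100
step 2 [2y] swap r/1=234/19687: DF=(1 − 234/19687·(0.992100))/(1+234/19687) = 4883/5000 ≈ 0.976600
step 3 [3y] bond c/1=27/400: DF=(2289541/2000000 − 27/400·(0.992100+0.976600))/(1+27/400) = 9479/10000 ≈ 0.947900
step 4 [4y] zero: DF = P = 9/10 ≈ 0.900000

1 1 9921/10000
2 2 4883/5000
3 3 9479/10000
4 4 9/10
f(1y,2y) = ((9921/10000)/(4883/5000) − 1)/(1) = 155/9766 ≈ 1.5871%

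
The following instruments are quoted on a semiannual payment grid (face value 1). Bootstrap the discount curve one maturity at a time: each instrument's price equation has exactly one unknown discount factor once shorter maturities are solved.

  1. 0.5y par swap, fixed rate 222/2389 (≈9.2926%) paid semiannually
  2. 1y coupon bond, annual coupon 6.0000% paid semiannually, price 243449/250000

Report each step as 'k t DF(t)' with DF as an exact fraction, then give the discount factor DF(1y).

step 1 [0.5y] swap r/2=111/2389: DF=(1 − 111/2389·(0))/(1+111/2389) = 2389/2500 ≈ 0.955600
step 2 [1y] bond c/2=3/100: DF=(243449/250000 − 3/100·(0.955600))/(1+3/100) = 1147/1250 ≈ 0.917600

1 1/2 2389/2500
2 1 1147/1250
DF(1y) = 1147/1250 ≈ 0.917600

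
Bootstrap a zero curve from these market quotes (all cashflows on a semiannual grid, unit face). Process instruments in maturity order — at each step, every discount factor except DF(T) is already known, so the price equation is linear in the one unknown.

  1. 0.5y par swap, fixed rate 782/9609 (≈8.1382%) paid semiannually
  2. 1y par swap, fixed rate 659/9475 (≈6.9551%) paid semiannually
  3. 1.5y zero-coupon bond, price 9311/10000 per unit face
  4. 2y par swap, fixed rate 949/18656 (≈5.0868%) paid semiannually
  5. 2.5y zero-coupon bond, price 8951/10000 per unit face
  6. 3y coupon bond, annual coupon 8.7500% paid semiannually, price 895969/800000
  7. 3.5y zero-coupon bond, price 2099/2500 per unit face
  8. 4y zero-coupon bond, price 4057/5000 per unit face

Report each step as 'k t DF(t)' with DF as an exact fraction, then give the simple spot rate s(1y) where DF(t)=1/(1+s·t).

step 1 [0.5y] swap r/2=391/9609: DF=(1 − 391/9609·(0))/(1+391/9609) = 9609/10000 ≈ 0.960900
step 2 [1y] swap r/2=659/18950: DF=(1 − 659/18950·(0.960900))/(1+659/18950) = 9341/10000 ≈ 0.934100
step 3 [1.5y] zero: DF = P = 9311/10000 ≈ 0.931100
step 4 [2y] swap r/2=949/37312: DF=(1 − 949/37312·(0.960900+0.934100+0.931100))/(1+949/37312) = 9051/10000 ≈ 0.905100
step 5 [2.5y] zero: DF = P = 8951/10000 ≈ 0.895100
step 6 [3y] bond c/2=7/160: DF=(895969/800000 − 7/160·(0.960900+0.934100+0.931100+0.905100+0.895100))/(1+7/160) = 8791/10000 ≈ 0.879100
step 7 [3.5y] zero: DF = P = 2099/2500 ≈ 0.839600
step 8 [4y] zero: DF = P = 4057/5000 ≈ 0.811400

1 1/2 9609/10000
2 1 9341/10000
3 3/2 9311/10000
4 2 9051/10000
5 5/2 8951/10000
6 3 8791/10000
7 7/2 2099/2500
8 4 4057/5000
s(1y) = (1/(9341/10000) − 1)/(1) = 659/9341 ≈ 7.0549%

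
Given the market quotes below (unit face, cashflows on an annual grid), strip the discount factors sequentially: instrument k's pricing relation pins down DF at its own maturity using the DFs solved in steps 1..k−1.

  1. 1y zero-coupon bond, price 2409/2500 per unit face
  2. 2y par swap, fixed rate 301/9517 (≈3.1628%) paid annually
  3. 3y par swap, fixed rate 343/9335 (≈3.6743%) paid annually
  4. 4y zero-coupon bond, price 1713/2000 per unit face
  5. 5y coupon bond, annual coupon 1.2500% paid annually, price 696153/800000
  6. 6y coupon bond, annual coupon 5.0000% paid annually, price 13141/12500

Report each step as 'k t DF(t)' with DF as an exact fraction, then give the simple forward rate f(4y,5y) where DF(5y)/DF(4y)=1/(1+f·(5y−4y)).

step 1 [1y] zero: DF = P = 2409/2500 ≈ 0.963600
step 2 [2y] swap r/1=301/9517: DF=(1 − 301/9517·(0.963600))/(1+301/9517) = 4699/5000 ≈ 0.939800
step 3 [3y] swap r/1=343/9335: DF=(1 − 343/9335·(0.963600+0.939800))/(1+343/9335) = 8971/10000 ≈ 0.897100
step 4 [4y] zero: DF = P = 1713/2000 ≈ 0.856500
step 5 [5y] bond c/1=1/80: DF=(696153/800000 − 1/80·(0.963600+0.939800+0.897100+0.856500))/(1+1/80) = 8143/10000 ≈ 0.814300
step 6 [6y] bond c/1=1/20: DF=(13141/12500 − 1/20·(0.963600+0.939800+0.897100+0.856500+0.814300))/(1+1/20) = 7883/10000 ≈ 0.788300

1 1 2409/2500
2 2 4699/5000
3 3 8971/10000
4 4 1713/2000
5 5 8143/10000
6 6 7883/10000
f(4y,5y) = ((1713/2000)/(8143/10000) − 1)/(1) = 422/8143 ≈ 5.1824%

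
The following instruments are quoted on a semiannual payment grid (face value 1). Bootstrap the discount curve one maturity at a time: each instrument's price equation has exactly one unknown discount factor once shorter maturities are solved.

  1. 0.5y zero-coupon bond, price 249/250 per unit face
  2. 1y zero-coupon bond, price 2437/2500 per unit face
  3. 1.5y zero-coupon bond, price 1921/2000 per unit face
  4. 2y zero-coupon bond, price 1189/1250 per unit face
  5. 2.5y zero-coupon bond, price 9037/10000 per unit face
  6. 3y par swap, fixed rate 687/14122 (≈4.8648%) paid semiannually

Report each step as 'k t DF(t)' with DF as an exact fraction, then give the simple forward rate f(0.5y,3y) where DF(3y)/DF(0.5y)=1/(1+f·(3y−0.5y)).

1 1/2 249/250
2 1 2437/2500
3 3/2 1921/2000
4 2 1189/1250
5 5/2 9037/10000
6 3 4313/5000
f(0.5y,3y) = ((249/250)/(4313/5000) − 1)/(5/2) = 1334/21565 ≈ 6.1859%

step 1 [0.5y] zero: DF = P = 249/250 ≈ 0.996000
step 2 [1y] zero: DF = P = 2437/2500 ≈ 0.974800
step 3 [1.5y] zero: DF = P = 1921/2000 ≈ 0.960500
step 4 [2y] zero: DF = P = 1189/1250 ≈ 0.951200
step 5 [2.5y] zero: DF = P = 9037/10000 ≈ 0.903700
step 6 [3y] swap r/2=687/28244: DF=(1 − 687/28244·(0.996000+0.974800+0.960500+0.951200+0.903700))/(1+687/28244) = 4313/5000 ≈ 0.862600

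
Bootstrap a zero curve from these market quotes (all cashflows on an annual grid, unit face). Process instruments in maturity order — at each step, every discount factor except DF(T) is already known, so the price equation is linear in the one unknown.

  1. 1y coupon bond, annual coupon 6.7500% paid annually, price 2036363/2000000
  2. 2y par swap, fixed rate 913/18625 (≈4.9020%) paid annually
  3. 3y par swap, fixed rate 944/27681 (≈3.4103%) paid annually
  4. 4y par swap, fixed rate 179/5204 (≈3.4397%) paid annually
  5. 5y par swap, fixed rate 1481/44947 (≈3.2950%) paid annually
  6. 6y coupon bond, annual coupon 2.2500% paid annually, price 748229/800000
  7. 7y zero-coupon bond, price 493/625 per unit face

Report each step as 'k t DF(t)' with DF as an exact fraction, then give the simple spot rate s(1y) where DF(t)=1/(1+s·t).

step 1 [1y] bond c/1=27/400: DF=(2036363/2000000 − 27/400·(0))/(1+27/400) = 4769/5000 ≈ 0.953800
step 2 [2y] swap r/1=913/18625: DF=(1 − 913/18625·(0.953800))/(1+913/18625) = 9087/10000 ≈ 0.908700
step 3 [3y] swap r/1=944/27681: DF=(1 − 944/27681·(0.953800+0.908700))/(1+944/27681) = 566/625 ≈ 0.905600
step 4 [4y] swap r/1=179/5204: DF=(1 − 179/5204·(0.953800+0.908700+0.905600))/(1+179/5204) = 8747/10000 ≈ 0.874700
step 5 [5y] swap r/1=1481/44947: DF=(1 − 1481/44947·(0.953800+0.908700+0.905600+0.874700))/(1+1481/44947) = 8519/10000 ≈ 0.851900
step 6 [6y] bond c/1=9/400: DF=(748229/800000 − 9/400·(0.953800+0.908700+0.905600+0.874700+0.851900))/(1+9/400) = 4079/5000 ≈ 0.815800
step 7 [7y] zero: DF = P = 493/625 ≈ 0.788800

1 1 4769/5000
2 2 9087/10000
3 3 566/625
4 4 8747/10000
5 5 8519/10000
6 6 4079/5000
7 7 493/625
s(1y) = (1/(4769/5000) − 1)/(1) = 231/4769 ≈ 4.8438%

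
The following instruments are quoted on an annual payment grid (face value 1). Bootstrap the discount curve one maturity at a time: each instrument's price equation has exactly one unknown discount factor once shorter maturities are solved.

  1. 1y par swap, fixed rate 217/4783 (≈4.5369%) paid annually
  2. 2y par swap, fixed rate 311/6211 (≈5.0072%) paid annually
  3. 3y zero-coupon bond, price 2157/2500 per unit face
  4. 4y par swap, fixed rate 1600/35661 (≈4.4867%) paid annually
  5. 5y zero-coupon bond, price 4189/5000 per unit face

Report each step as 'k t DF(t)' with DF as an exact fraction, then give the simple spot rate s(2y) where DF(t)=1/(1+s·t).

step 1 [1y] swap r/1=217/4783: DF=(1 − 217/4783·(0))/(1+217/4783) = 4783/5000 ≈ 0.956600
step 2 [2y] swap r/1=311/6211: DF=(1 − 311/6211·(0.956600))/(1+311/6211) = 9067/10000 ≈ 0.906700
step 3 [3y] zero: DF = P = 2157/2500 ≈ 0.862800
step 4 [4y] swap r/1=1600/35661: DF=(1 − 1600/35661·(0.956600+0.906700+0.862800))/(1+1600/35661) = 21/25 ≈ 0.840000
step 5 [5y] zero: DF = P = 4189/5000 ≈ 0.837800

1 1 4783/5000
2 2 9067/10000
3 3 2157/2500
4 4 21/25
5 5 4189/5000
s(2y) = (1/(9067/10000) − 1)/(2) = 933/18134 ≈ 5.1450%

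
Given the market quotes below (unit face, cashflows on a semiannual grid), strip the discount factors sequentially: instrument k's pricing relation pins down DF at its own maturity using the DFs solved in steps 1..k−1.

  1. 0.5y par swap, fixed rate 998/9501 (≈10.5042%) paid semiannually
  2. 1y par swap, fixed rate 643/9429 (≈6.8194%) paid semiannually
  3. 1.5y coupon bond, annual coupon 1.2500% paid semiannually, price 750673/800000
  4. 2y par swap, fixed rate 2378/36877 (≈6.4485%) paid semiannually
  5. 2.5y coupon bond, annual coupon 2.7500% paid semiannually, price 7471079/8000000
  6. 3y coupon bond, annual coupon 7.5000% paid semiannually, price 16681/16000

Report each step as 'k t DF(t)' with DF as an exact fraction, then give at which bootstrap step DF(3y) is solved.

1 1/2 9501/10000
2 1 9357/10000
3 3/2 1151/1250
4 2 8811/10000
5 5/2 1089/1250
6 3 8401/10000
DF(3y) is solved at step 6

step 1 [0.5y] swap r/2=499/9501: DF=(1 − 499/9501·(0))/(1+499/9501) = 9501/10000 ≈ 0.950100
step 2 [1y] swap r/2=643/18858: DF=(1 − 643/18858·(0.950100))/(1+643/18858) = 9357/10000 ≈ 0.935700
step 3 [1.5y] bond c/2=1/160: DF=(750673/800000 − 1/160·(0.950100+0.935700))/(1+1/160) = 1151/1250 ≈ 0.920800
step 4 [2y] swap r/2=1189/36877: DF=(1 − 1189/36877·(0.950100+0.935700+0.920800))/(1+1189/36877) = 8811/10000 ≈ 0.881100
step 5 [2.5y] bond c/2=11/800: DF=(7471079/8000000 − 11/800·(0.950100+0.935700+0.920800+0.881100))/(1+11/800) = 1089/1250 ≈ 0.871200
step 6 [3y] bond c/2=3/80: DF=(16681/16000 − 3/80·(0.950100+0.935700+0.920800+0.881100+0.871200))/(1+3/80) = 8401/10000 ≈ 0.840100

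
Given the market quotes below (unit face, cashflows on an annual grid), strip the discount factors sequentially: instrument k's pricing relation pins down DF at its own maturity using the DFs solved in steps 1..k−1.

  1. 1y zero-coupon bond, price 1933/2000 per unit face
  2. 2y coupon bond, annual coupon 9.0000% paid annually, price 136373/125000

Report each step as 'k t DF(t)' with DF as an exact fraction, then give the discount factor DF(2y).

step 1 [1y] zero: DF = P = 1933/2000 ≈ 0.966500
step 2 [2y] bond c/1=9/100: DF=(136373/125000 − 9/100·(0.966500))/(1+9/100) = 9211/10000 ≈ 0.921100

1 1 1933/2000
2 2 9211/10000
DF(2y) = 9211/10000 ≈ 0.921100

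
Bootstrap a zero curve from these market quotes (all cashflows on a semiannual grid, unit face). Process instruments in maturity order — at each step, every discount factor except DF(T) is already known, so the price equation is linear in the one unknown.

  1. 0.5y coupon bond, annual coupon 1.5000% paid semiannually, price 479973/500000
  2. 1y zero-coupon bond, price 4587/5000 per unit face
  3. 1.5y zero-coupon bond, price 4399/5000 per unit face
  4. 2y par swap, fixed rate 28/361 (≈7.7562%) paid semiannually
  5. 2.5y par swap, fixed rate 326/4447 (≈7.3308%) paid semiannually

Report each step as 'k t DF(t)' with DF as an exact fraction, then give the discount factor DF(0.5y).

1 1/2 1191/1250
2 1 4587/5000
3 3/2 4399/5000
4 2 43/50
5 5/2 837/1000
DF(0.5y) = 1191/1250 ≈ 0.952800

step 1 [0.5y] bond c/2=3/400: DF=(479973/500000 − 3/400·(0))/(1+3/400) = 1191/1250 ≈ 0.952800
step 2 [1y] zero: DF = P = 4587/5000 ≈ 0.917400
step 3 [1.5y] zero: DF = P = 4399/5000 ≈ 0.879800
step 4 [2y] swap r/2=14/361: DF=(1 − 14/361·(0.952800+0.917400+0.879800))/(1+14/361) = 43/50 ≈ 0.860000
step 5 [2.5y] swap r/2=163/4447: DF=(1 − 163/4447·(0.952800+0.917400+0.879800+0.860000))/(1+163/4447) = 837/1000 ≈ 0.837000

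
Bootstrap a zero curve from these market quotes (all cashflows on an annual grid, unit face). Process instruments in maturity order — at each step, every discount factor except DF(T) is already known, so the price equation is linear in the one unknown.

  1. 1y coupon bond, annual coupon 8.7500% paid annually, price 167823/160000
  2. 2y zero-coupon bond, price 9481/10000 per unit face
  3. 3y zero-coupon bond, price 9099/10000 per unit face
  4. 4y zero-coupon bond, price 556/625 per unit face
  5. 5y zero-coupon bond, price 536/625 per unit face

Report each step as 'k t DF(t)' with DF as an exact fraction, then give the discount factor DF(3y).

1 1 1929/2000
2 2 9481/10000
3 3 9099/10000
4 4 556/625
5 5 536/625
DF(3y) = 9099/10000 ≈ 0.909900

step 1 [1y] bond c/1=7/80: DF=(167823/160000 − 7/80·(0))/(1+7/80) = 1929/2000 ≈ 0.964500
step 2 [2y] zero: DF = P = 9481/10000 ≈ 0.948100
step 3 [3y] zero: DF = P = 9099/10000 ≈ 0.909900
step 4 [4y] zero: DF = P = 556/625 ≈ 0.889600
step 5 [5y] zero: DF = P = 536/625 ≈ 0.857600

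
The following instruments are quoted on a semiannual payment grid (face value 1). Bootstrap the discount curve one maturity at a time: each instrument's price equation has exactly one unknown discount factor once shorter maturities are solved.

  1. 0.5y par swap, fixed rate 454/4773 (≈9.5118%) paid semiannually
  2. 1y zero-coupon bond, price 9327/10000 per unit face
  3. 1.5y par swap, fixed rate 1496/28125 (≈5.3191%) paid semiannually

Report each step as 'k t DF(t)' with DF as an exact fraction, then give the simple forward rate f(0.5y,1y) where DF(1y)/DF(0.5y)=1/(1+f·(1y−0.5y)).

step 1 [0.5y] swap r/2=227/4773: DF=(1 − 227/4773·(0))/(1+227/4773) = 4773/5000 ≈ 0.954600
step 2 [1y] zero: DF = P = 9327/10000 ≈ 0.932700
step 3 [1.5y] swap r/2=748/28125: DF=(1 − 748/28125·(0.954600+0.932700))/(1+748/28125) = 2313/2500 ≈ 0.925200

1 1/2 4773/5000
2 1 9327/10000
3 3/2 2313/2500
f(0.5y,1y) = ((4773/5000)/(9327/10000) − 1)/(1/2) = 146/3109 ≈ 4.6960%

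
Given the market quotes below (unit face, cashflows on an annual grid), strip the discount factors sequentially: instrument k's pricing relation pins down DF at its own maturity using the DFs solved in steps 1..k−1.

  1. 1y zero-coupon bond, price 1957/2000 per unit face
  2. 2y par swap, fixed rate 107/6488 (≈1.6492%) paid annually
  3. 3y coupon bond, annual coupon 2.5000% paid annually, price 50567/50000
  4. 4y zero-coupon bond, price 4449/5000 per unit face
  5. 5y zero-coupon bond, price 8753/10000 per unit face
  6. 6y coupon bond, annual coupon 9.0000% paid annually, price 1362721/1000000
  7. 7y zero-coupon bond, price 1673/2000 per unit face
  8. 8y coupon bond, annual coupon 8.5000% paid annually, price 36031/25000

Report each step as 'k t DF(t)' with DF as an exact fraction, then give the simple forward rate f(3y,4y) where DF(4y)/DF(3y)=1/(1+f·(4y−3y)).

step 1 [1y] zero: DF = P = 1957/2000 ≈ 0.978500
step 2 [2y] swap r/1=107/6488: DF=(1 − 107/6488·(0.978500))/(1+107/6488) = 9679/10000 ≈ 0.967900
step 3 [3y] bond c/1=1/40: DF=(50567/50000 − 1/40·(0.978500+0.967900))/(1+1/40) = 587/625 ≈ 0.939200
step 4 [4y] zero: DF = P = 4449/5000 ≈ 0.889800
step 5 [5y] zero: DF = P = 8753/10000 ≈ 0.875300
step 6 [6y] bond c/1=9/100: DF=(1362721/1000000 − 9/100·(0.978500+0.967900+0.939200+0.889800+0.875300))/(1+9/100) = 4331/5000 ≈ 0.866200
step 7 [7y] zero: DF = P = 1673/2000 ≈ 0.836500
step 8 [8y] bond c/1=17/200: DF=(36031/25000 − 17/200·(0.978500+0.967900+0.939200+0.889800+0.875300+0.866200+0.836500))/(1+17/200) = 4153/5000 ≈ 0.830600

1 1 1957/2000
2 2 9679/10000
3 3 587/625
4 4 4449/5000
5 5 8753/10000
6 6 4331/5000
7 7 1673/2000
8 8 4153/5000
f(3y,4y) = ((587/625)/(4449/5000) − 1)/(1) = 247/4449 ≈ 5.5518%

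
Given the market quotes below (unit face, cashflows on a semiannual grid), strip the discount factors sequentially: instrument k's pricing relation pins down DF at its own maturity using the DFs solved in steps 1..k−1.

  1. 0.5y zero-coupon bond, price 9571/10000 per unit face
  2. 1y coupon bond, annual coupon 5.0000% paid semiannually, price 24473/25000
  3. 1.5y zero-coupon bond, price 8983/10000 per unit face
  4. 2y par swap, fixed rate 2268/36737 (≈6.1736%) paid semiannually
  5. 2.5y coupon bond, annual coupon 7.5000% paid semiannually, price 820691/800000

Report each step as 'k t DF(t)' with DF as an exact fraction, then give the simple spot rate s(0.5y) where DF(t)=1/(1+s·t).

1 1/2 9571/10000
2 1 9317/10000
3 3/2 8983/10000
4 2 4433/5000
5 5/2 107/125
s(0.5y) = (1/(9571/10000) − 1)/(1/2) = 858/9571 ≈ 8.9646%

step 1 [0.5y] zero: DF = P = 9571/10000 ≈ 0.957100
step 2 [1y] bond c/2=1/40: DF=(24473/25000 − 1/40·(0.957100))/(1+1/40) = 9317/10000 ≈ 0.931700
step 3 [1.5y] zero: DF = P = 8983/10000 ≈ 0.898300
step 4 [2y] swap r/2=1134/36737: DF=(1 − 1134/36737·(0.957100+0.931700+0.898300))/(1+1134/36737) = 4433/5000 ≈ 0.886600
step 5 [2.5y] bond c/2=3/80: DF=(820691/800000 − 3/80·(0.957100+0.931700+0.898300+0.886600))/(1+3/80) = 107/125 ≈ 0.856000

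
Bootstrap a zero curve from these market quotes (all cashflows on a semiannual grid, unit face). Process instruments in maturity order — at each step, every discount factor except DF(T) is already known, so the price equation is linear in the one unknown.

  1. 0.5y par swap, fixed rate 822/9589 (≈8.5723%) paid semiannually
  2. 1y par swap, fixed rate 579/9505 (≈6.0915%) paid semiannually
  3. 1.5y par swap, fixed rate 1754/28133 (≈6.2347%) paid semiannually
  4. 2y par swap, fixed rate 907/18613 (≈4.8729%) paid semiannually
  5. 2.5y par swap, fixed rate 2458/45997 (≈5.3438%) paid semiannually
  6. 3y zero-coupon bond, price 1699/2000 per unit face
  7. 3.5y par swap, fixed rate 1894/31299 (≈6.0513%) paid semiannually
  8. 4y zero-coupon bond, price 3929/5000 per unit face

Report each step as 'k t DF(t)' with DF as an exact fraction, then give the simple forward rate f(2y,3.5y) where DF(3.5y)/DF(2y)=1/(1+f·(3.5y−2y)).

1 1/2 9589/10000
2 1 9421/10000
3 3/2 9123/10000
4 2 9093/10000
5 5/2 8771/10000
6 3 1699/2000
7 7/2 4053/5000
8 4 3929/5000
f(2y,3.5y) = ((9093/10000)/(4053/5000) − 1)/(3/2) = 47/579 ≈ 8.1174%

step 1 [0.5y] swap r/2=411/9589: DF=(1 − 411/9589·(0))/(1+411/9589) = 9589/10000 ≈ 0.958900
step 2 [1y] swap r/2=579/19010: DF=(1 − 579/19010·(0.958900))/(1+579/19010) = 9421/10000 ≈ 0.942100
step 3 [1.5y] swap r/2=877/28133: DF=(1 − 877/28133·(0.958900+0.942100))/(1+877/28133) = 9123/10000 ≈ 0.912300
step 4 [2y] swap r/2=907/37226: DF=(1 − 907/37226·(0.958900+0.942100+0.912300))/(1+907/37226) = 9093/10000 ≈ 0.909300
step 5 [2.5y] swap r/2=1229/45997: DF=(1 − 1229/45997·(0.958900+0.942100+0.912300+0.909300))/(1+1229/45997) = 8771/10000 ≈ 0.877100
step 6 [3y] zero: DF = P = 1699/2000 ≈ 0.849500
step 7 [3.5y] swap r/2=947/31299: DF=(1 − 947/31299·(0.958900+0.942100+0.912300+0.909300+0.877100+0.849500))/(1+947/31299) = 4053/5000 ≈ 0.810600
step 8 [4y] zero: DF = P = 3929/5000 ≈ 0.785800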